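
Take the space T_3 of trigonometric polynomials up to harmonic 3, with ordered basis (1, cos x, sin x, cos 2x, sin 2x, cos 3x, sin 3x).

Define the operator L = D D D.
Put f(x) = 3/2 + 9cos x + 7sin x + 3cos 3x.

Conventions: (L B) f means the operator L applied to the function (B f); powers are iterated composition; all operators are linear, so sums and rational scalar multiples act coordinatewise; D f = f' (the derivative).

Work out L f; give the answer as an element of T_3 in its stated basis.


D f = 7cos x - 9sin x - 9sin 3x
D D f = -9cos x - 7sin x - 27cos 3x
D D D f = -7cos x + 9sin x + 81sin 3x

g(x) = -7cos x + 9sin x + 81sin 3x


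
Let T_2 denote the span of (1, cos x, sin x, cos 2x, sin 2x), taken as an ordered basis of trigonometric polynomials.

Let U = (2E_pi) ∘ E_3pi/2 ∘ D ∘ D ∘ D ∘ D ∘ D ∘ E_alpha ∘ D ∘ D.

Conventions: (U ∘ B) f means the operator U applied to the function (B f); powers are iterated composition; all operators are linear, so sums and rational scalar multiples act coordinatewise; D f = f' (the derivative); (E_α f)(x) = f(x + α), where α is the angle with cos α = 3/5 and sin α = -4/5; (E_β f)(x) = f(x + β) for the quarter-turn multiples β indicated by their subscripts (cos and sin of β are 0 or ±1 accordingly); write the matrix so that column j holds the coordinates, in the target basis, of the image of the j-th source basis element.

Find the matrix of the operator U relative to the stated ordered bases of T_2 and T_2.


the matrix is [[0, 0, 0, 0, 0]; [0, 6/5, -8/5, 0, 0]; [0, 8/5, 6/5, 0, 0]; [0, 0, 0, 6144/25, -1792/25]; [0, 0, 0, 1792/25, 6144/25]] (rows listed top to bottom)

image of 1: 0
image of cos x: (6/5)cos x + (8/5)sin x
image of sin x: -(8/5)cos x + (6/5)sin x
image of cos 2x: (6144/25)cos 2x + (1792/25)sin 2x
image of sin 2x: -(1792/25)cos 2x + (6144/25)sin 2x
each image's coordinates form column j of the matrix


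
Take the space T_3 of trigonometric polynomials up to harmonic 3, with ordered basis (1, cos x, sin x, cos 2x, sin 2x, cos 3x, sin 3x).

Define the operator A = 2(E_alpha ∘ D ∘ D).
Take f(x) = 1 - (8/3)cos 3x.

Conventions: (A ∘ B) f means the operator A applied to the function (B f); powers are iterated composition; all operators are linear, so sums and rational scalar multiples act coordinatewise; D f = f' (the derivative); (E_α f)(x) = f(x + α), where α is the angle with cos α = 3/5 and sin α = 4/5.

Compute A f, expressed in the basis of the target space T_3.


the image equals g(x) = -(5616/125)cos 3x - (2112/125)sin 3x

D f = 8sin 3x
D D f = 24cos 3x
E_alpha D D f = -(2808/125)cos 3x - (1056/125)sin 3x
(2(E_alpha ∘ D ∘ D)) f = -(5616/125)cos 3x - (2112/125)sin 3x


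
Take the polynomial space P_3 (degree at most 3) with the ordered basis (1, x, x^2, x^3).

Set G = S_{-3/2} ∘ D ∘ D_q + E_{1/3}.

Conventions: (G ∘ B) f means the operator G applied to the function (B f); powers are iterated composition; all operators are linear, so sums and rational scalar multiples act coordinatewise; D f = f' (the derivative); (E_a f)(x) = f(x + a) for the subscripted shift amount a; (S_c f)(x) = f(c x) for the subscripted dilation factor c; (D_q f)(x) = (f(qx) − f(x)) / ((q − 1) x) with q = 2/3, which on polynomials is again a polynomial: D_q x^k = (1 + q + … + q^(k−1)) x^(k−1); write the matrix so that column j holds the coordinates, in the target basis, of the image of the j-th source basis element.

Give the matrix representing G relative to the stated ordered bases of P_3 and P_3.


the matrix is [[1, 1/3, 16/9, 1/27]; [0, 1, 2/3, -6]; [0, 0, 1, 1]; [0, 0, 0, 1]] (rows listed top to bottom)

image of 1: 1
image of x: x + 1/3
image of x^2: x^2 + (2/3)x + 16/9
image of x^3: x^3 + x^2 - 6x + 1/27
each image's coordinates form column j of the matrix


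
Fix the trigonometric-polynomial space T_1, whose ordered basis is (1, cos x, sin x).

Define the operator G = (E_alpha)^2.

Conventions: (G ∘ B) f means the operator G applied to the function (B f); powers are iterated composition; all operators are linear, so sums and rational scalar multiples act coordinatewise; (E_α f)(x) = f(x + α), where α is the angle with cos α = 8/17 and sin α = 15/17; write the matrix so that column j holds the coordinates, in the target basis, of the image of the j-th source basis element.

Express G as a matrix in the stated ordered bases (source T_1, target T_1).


image of 1: 1
image of cos x: -(161/289)cos x - (240/289)sin x
image of sin x: (240/289)cos x - (161/289)sin x
each image's coordinates form column j of the matrix

the matrix is [[1, 0, 0]; [0, -161/289, 240/289]; [0, -240/289, -161/289]] (rows listed top to bottom)


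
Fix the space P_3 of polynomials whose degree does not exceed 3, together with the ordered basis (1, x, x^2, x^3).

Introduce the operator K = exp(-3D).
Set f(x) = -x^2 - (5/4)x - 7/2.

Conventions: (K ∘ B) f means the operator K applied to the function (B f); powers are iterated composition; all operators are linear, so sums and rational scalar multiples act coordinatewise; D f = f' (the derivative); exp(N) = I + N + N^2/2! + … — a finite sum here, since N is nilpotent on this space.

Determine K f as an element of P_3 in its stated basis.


the image equals g(x) = -x^2 + (19/4)x - 35/4

order-1 term: 6x + 15/4
order-2 term: -9
the series for exp(-3D) f terminates at order 2
exp(-3D) f = -x^2 + (19/4)x - 35/4


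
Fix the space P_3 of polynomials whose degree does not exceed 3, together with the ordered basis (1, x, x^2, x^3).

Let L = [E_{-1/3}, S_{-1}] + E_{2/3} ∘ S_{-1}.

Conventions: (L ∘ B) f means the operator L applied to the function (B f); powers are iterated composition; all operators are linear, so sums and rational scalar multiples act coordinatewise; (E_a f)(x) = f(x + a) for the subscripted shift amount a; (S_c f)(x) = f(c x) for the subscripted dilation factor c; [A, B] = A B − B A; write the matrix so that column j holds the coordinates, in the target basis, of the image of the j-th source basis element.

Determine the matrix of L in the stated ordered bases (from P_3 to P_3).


the matrix is [[1, 0, 4/9, -2/9]; [0, -1, 0, -4/3]; [0, 0, 1, 0]; [0, 0, 0, -1]] (rows listed top to bottom)

image of 1: 1
image of x: -x
image of x^2: x^2 + 4/9
image of x^3: -x^3 - (4/3)x - 2/9
each image's coordinates form column j of the matrix


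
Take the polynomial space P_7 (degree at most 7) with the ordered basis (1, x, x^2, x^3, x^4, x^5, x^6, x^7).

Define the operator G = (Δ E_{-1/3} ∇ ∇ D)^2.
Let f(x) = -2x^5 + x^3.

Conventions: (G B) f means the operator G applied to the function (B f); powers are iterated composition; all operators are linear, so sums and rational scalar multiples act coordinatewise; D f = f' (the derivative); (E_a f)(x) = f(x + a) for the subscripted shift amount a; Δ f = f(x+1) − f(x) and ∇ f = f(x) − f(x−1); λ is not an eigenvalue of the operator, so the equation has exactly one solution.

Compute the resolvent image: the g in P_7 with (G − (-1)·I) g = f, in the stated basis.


the image equals g(x) = -2x^5 + x^3

write g with unknown coordinates in the stated basis and equate coefficients in (G − (-1)·I) g = f
solving from the highest basis element down gives g = -2x^5 + x^3
check: G g = 0
so G g − (-1)·g = -2x^5 + x^3 = f ✓


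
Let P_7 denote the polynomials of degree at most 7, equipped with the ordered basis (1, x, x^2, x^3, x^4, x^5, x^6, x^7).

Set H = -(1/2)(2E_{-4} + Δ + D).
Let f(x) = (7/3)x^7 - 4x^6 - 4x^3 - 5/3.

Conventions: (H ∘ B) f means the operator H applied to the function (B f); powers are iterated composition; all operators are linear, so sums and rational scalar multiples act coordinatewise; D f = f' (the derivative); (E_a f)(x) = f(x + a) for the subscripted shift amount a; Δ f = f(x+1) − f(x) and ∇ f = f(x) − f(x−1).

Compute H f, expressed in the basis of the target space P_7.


E_{-4} f = (7/3)x^7 - (208/3)x^6 + 880x^5 - (18560/3)x^4 + (78068/3)x^3 - 65488x^2 + (273856/3)x - 54359
(2E_{-4}) f = (14/3)x^7 - (416/3)x^6 + 1760x^5 - (37120/3)x^4 + (156136/3)x^3 - 130976x^2 + (547712/3)x - 108718
Δ f = (49/3)x^6 + 25x^5 + (65/3)x^4 + (5/3)x^3 - 23x^2 - (59/3)x - 17/3
D f = (49/3)x^6 - 24x^5 - 12x^2
(2E_{-4} + Δ + D) f = (14/3)x^7 - 106x^6 + 1761x^5 - (37055/3)x^4 + 52047x^3 - 131011x^2 + 182551x - 326171/3
(-(1/2)(2E_{-4} + Δ + D)) f = -(7/3)x^7 + 53x^6 - (1761/2)x^5 + (37055/6)x^4 - (52047/2)x^3 + (131011/2)x^2 - (182551/2)x + 326171/6

the image equals g(x) = -(7/3)x^7 + 53x^6 - (1761/2)x^5 + (37055/6)x^4 - (52047/2)x^3 + (131011/2)x^2 - (182551/2)x + 326171/6


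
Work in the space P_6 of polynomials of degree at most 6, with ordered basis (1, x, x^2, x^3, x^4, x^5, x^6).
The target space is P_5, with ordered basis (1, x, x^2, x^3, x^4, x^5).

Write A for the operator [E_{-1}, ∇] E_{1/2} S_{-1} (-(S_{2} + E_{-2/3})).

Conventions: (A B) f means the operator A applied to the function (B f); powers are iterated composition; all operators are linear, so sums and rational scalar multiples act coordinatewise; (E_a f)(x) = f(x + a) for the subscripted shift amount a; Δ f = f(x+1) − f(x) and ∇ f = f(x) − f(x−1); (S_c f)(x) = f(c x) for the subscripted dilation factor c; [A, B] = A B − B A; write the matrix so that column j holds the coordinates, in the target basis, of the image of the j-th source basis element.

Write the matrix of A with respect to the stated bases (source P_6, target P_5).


the matrix is [[0, 0, 0, 0, 0, 0, 0]; [0, 0, 0, 0, 0, 0, 0]; [0, 0, 0, 0, 0, 0, 0]; [0, 0, 0, 0, 0, 0, 0]; [0, 0, 0, 0, 0, 0, 0]; [0, 0, 0, 0, 0, 0, 0]] (rows listed top to bottom)

image of 1: 0
image of x: 0
image of x^2: 0
image of x^3: 0
image of x^4: 0
image of x^5: 0
image of x^6: 0
each image's coordinates form column j of the matrix


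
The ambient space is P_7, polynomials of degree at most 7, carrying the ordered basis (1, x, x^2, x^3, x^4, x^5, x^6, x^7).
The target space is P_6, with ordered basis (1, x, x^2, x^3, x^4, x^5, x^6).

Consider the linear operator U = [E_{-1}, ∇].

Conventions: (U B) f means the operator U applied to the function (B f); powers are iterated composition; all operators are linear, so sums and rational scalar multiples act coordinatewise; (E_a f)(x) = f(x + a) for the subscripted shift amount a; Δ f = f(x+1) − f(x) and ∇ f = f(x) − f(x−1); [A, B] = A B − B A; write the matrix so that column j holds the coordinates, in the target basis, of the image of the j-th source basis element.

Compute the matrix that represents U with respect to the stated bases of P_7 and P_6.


image of 1: 0
image of x: 0
image of x^2: 0
image of x^3: 0
image of x^4: 0
image of x^5: 0
image of x^6: 0
image of x^7: 0
each image's coordinates form column j of the matrix

the matrix is [[0, 0, 0, 0, 0, 0, 0, 0]; [0, 0, 0, 0, 0, 0, 0, 0]; [0, 0, 0, 0, 0, 0, 0, 0]; [0, 0, 0, 0, 0, 0, 0, 0]; [0, 0, 0, 0, 0, 0, 0, 0]; [0, 0, 0, 0, 0, 0, 0, 0]; [0, 0, 0, 0, 0, 0, 0, 0]] (rows listed top to bottom)


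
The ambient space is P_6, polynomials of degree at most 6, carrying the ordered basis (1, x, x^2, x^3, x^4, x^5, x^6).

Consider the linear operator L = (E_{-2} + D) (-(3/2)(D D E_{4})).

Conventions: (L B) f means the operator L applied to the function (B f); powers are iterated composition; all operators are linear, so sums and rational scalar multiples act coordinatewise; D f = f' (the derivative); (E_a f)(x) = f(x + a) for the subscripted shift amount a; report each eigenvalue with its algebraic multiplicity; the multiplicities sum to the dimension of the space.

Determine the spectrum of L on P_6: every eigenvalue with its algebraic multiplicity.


image of 1: 0
image of x: 0
image of x^2: -3
image of x^3: -9x - 27
image of x^4: -18x^2 - 108x - 216
image of x^5: -30x^3 - 270x^2 - 1080x - 1680
image of x^6: -45x^4 - 540x^3 - 3240x^2 - 10080x - 12240
the matrix is upper triangular; its diagonal is (0, 0, 0, 0, 0, 0, 0)
for a triangular matrix the eigenvalues are the diagonal entries, with algebraic multiplicity their repetition count

λ = 0 (multiplicity 7)


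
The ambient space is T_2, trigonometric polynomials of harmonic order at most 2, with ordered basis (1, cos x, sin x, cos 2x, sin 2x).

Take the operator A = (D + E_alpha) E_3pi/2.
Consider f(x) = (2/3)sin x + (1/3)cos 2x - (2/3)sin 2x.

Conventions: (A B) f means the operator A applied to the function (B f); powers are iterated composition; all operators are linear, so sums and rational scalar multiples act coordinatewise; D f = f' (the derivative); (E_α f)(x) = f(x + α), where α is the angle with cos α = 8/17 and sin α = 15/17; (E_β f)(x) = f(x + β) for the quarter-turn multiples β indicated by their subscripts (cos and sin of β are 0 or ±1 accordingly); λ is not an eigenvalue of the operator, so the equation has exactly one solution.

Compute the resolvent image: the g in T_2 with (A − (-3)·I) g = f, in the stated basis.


g(x) = (16/1227)cos x + (166/1227)sin x - (152/4479)cos 2x - (479/2986)sin 2x

write g with unknown coordinates in the stated basis and equate coefficients in (A − (-3)·I) g = f
solving from the highest basis element down gives g = (16/1227)cos x + (166/1227)sin x - (152/4479)cos 2x - (479/2986)sin 2x
check: A g = -(16/409)cos x + (320/1227)sin x + (1949/4479)cos 2x - (1661/8958)sin 2x
so A g − (-3)·g = (2/3)sin x + (1/3)cos 2x - (2/3)sin 2x = f ✓


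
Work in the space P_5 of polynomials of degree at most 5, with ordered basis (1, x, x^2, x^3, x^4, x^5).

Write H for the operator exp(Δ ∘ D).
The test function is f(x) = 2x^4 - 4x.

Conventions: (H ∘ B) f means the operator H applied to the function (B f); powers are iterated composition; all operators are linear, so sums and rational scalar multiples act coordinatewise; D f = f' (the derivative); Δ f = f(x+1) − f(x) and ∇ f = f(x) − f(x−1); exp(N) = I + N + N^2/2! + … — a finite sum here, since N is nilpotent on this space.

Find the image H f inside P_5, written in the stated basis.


order-1 term: 24x^2 + 24x + 8
order-2 term: 24
the series for exp(Δ ∘ D) f terminates at order 2
exp(Δ ∘ D) f = 2x^4 + 24x^2 + 20x + 32

the result is g(x) = 2x^4 + 24x^2 + 20x + 32


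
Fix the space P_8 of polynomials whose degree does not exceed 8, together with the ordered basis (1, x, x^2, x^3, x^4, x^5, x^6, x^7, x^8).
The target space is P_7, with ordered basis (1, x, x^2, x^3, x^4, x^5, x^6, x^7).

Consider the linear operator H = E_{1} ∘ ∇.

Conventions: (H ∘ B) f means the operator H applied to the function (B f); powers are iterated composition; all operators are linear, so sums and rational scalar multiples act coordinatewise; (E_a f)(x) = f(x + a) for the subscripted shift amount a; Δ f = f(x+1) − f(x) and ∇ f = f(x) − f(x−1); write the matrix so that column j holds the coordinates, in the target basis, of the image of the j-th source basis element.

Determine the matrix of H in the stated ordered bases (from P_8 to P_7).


the matrix is [[0, 1, 1, 1, 1, 1, 1, 1, 1]; [0, 0, 2, 3, 4, 5, 6, 7, 8]; [0, 0, 0, 3, 6, 10, 15, 21, 28]; [0, 0, 0, 0, 4, 10, 20, 35, 56]; [0, 0, 0, 0, 0, 5, 15, 35, 70]; [0, 0, 0, 0, 0, 0, 6, 21, 56]; [0, 0, 0, 0, 0, 0, 0, 7, 28]; [0, 0, 0, 0, 0, 0, 0, 0, 8]] (rows listed top to bottom)

image of 1: 0
image of x: 1
image of x^2: 2x + 1
image of x^3: 3x^2 + 3x + 1
image of x^4: 4x^3 + 6x^2 + 4x + 1
image of x^5: 5x^4 + 10x^3 + 10x^2 + 5x + 1
image of x^6: 6x^5 + 15x^4 + 20x^3 + 15x^2 + 6x + 1
image of x^7: 7x^6 + 21x^5 + 35x^4 + 35x^3 + 21x^2 + 7x + 1
image of x^8: 8x^7 + 28x^6 + 56x^5 + 70x^4 + 56x^3 + 28x^2 + 8x + 1
each image's coordinates form column j of the matrix


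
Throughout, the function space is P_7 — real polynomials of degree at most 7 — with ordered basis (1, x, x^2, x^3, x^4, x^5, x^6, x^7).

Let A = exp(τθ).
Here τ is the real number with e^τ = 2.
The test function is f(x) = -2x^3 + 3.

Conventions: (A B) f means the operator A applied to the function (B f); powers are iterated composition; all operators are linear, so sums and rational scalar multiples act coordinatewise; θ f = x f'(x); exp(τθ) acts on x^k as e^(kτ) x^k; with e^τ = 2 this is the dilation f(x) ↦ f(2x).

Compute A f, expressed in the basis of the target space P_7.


the image equals g(x) = -16x^3 + 3

exp(τθ) x^k = e^(kτ) x^k; with e^τ = 2 this sends x^k to 2^k x^k
x^3 ↦ 8 x^3
applying this coordinatewise to f: exp(τθ) f = -16x^3 + 3


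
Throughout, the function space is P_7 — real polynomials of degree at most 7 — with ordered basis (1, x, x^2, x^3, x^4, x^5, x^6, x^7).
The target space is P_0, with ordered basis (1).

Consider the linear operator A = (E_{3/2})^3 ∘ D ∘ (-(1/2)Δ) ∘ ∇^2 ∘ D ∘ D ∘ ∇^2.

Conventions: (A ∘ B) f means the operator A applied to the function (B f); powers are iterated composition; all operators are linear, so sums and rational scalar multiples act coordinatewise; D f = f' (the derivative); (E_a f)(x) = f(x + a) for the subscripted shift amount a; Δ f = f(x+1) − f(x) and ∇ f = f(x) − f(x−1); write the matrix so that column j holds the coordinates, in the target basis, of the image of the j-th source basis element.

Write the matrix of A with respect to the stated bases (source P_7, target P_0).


the matrix is [[0, 0, 0, 0, 0, 0, 0, 0]] (rows listed top to bottom)

image of 1: 0
image of x: 0
image of x^2: 0
image of x^3: 0
image of x^4: 0
image of x^5: 0
image of x^6: 0
image of x^7: 0
each image's coordinates form column j of the matrix


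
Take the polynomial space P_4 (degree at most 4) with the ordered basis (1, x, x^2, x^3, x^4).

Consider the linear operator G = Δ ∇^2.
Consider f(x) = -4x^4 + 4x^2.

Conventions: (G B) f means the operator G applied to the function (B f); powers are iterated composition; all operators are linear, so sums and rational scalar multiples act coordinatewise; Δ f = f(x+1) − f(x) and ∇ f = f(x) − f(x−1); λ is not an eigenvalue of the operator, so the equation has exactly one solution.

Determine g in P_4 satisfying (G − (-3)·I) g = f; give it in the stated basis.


write g with unknown coordinates in the stated basis and equate coefficients in (G − (-3)·I) g = f
solving from the highest basis element down gives g = -(4/3)x^4 + (4/3)x^2 + (32/3)x - 16/3
check: G g = -32x + 16
so G g − (-3)·g = -4x^4 + 4x^2 = f ✓

the result is g(x) = -(4/3)x^4 + (4/3)x^2 + (32/3)x - 16/3


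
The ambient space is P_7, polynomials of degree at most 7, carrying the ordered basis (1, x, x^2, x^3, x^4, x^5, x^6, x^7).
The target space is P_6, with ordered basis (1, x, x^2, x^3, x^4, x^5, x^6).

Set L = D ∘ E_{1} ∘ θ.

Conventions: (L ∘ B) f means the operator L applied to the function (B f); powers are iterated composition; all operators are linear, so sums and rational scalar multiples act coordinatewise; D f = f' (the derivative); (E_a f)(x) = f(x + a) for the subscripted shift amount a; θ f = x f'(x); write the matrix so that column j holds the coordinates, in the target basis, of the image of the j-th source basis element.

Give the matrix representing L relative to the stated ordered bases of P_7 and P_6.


the matrix is [[0, 1, 4, 9, 16, 25, 36, 49]; [0, 0, 4, 18, 48, 100, 180, 294]; [0, 0, 0, 9, 48, 150, 360, 735]; [0, 0, 0, 0, 16, 100, 360, 980]; [0, 0, 0, 0, 0, 25, 180, 735]; [0, 0, 0, 0, 0, 0, 36, 294]; [0, 0, 0, 0, 0, 0, 0, 49]] (rows listed top to bottom)

image of 1: 0
image of x: 1
image of x^2: 4x + 4
image of x^3: 9x^2 + 18x + 9
image of x^4: 16x^3 + 48x^2 + 48x + 16
image of x^5: 25x^4 + 100x^3 + 150x^2 + 100x + 25
image of x^6: 36x^5 + 180x^4 + 360x^3 + 360x^2 + 180x + 36
image of x^7: 49x^6 + 294x^5 + 735x^4 + 980x^3 + 735x^2 + 294x + 49
each image's coordinates form column j of the matrix


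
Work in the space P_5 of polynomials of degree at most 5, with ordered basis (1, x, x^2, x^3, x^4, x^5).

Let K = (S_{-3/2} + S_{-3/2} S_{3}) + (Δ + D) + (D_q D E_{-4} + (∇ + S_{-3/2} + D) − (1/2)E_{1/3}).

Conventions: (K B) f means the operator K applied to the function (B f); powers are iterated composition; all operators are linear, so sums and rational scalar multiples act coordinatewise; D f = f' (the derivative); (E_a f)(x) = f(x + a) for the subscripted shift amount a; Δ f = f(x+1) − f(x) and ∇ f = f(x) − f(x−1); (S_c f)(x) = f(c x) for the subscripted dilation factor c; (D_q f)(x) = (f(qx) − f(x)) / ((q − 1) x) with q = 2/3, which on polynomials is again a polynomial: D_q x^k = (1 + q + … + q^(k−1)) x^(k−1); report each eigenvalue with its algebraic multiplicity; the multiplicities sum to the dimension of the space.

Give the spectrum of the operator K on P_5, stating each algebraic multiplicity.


image of 1: 5/2
image of x: -8x + 23/6
image of x^2: (97/4)x^2 + (23/3)x + 35/18
image of x^3: -(787/8)x^3 + (23/2)x^2 + (29/6)x - 1189/54
image of x^4: (6715/16)x^4 + (46/3)x^3 + (73/9)x^2 - (1946/27)x + 31103/162
image of x^5: -(59551/32)x^5 + (115/6)x^4 + (310/27)x^3 - (4025/27)x^2 + (129595/162)x - 621109/486
the matrix is upper triangular; its diagonal is (5/2, -8, 97/4, -787/8, 6715/16, -59551/32)
for a triangular matrix the eigenvalues are the diagonal entries, with algebraic multiplicity their repetition count

λ = -59551/32 (multiplicity 1), λ = -787/8 (multiplicity 1), λ = -8 (multiplicity 1), λ = 5/2 (multiplicity 1), λ = 97/4 (multiplicity 1), λ = 6715/16 (multiplicity 1)


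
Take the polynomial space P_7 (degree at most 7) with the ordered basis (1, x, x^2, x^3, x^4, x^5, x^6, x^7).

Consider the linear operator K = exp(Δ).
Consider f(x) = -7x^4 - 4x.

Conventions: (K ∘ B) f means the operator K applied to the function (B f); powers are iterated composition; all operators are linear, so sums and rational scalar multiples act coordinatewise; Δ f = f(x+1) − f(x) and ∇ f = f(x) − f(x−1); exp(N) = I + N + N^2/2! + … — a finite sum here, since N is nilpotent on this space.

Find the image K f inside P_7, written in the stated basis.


the image equals g(x) = -7x^4 - 28x^3 - 84x^2 - 144x - 109

order-1 term: -28x^3 - 42x^2 - 28x - 11
order-2 term: -42x^2 - 84x - 49
order-3 term: -28x - 42
order-4 term: -7
the series for exp(Δ) f terminates at order 4
exp(Δ) f = -7x^4 - 28x^3 - 84x^2 - 144x - 109


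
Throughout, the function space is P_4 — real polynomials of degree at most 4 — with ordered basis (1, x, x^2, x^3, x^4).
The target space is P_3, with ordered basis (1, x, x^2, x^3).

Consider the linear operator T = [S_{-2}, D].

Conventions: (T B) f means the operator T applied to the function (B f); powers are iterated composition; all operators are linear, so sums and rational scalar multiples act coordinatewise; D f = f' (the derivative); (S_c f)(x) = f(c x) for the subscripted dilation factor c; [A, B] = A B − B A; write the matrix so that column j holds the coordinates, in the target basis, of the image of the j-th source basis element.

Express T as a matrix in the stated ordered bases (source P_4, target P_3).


image of 1: 0
image of x: 3
image of x^2: -12x
image of x^3: 36x^2
image of x^4: -96x^3
each image's coordinates form column j of the matrix

the matrix is [[0, 3, 0, 0, 0]; [0, 0, -12, 0, 0]; [0, 0, 0, 36, 0]; [0, 0, 0, 0, -96]] (rows listed top to bottom)


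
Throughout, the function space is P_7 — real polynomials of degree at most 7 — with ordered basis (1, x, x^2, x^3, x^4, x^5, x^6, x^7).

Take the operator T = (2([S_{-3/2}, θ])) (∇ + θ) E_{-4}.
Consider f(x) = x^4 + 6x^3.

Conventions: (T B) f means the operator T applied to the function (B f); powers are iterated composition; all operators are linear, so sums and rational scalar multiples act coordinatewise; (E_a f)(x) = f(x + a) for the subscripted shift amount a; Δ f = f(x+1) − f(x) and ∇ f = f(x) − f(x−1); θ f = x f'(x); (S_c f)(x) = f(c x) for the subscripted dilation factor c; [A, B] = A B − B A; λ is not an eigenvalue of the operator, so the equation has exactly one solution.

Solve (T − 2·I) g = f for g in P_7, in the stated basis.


g(x) = -(1/2)x^4 - 3x^3

write g with unknown coordinates in the stated basis and equate coefficients in (T − 2·I) g = f
solving from the highest basis element down gives g = -(1/2)x^4 - 3x^3
check: T g = 0
so T g − 2·g = x^4 + 6x^3 = f ✓


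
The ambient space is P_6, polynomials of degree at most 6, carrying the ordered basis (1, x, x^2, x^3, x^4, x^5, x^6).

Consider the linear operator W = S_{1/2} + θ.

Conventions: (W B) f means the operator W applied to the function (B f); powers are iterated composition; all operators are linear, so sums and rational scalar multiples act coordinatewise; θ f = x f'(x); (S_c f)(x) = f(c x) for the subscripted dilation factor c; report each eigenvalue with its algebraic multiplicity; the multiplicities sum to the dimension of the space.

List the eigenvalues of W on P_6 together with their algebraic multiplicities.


λ = 1 (multiplicity 1), λ = 3/2 (multiplicity 1), λ = 9/4 (multiplicity 1), λ = 25/8 (multiplicity 1), λ = 65/16 (multiplicity 1), λ = 161/32 (multiplicity 1), λ = 385/64 (multiplicity 1)

image of 1: 1
image of x: (3/2)x
image of x^2: (9/4)x^2
image of x^3: (25/8)x^3
image of x^4: (65/16)x^4
image of x^5: (161/32)x^5
image of x^6: (385/64)x^6
the matrix is upper triangular; its diagonal is (1, 3/2, 9/4, 25/8, 65/16, 161/32, 385/64)
for a triangular matrix the eigenvalues are the diagonal entries, with algebraic multiplicity their repetition count


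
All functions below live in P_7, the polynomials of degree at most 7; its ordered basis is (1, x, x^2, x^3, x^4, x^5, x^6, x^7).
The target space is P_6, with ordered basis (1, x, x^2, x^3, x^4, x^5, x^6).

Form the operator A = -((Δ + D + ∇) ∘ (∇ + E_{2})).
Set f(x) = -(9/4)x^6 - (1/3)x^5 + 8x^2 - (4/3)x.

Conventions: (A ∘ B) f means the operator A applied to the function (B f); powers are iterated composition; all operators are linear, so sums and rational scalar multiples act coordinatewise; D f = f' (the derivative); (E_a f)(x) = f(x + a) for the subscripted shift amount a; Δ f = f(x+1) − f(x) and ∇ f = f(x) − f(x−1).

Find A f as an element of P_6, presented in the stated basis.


∇ f = -(27/2)x^5 + (385/12)x^4 - (125/3)x^3 + (365/12)x^2 + (25/6)x - 89/12
E_{2} f = -(9/4)x^6 - (82/3)x^5 - (415/3)x^4 - (1120/3)x^3 - (1676/3)x^2 - 428x - 376/3
(∇ + E_{2}) f = -(9/4)x^6 - (245/6)x^5 - (425/4)x^4 - 415x^3 - (2113/4)x^2 - (2543/6)x - 531/4
Δ (∇ + E_{2}) f = -(27/2)x^5 - (2855/12)x^4 - (2635/3)x^3 - (27895/12)x^2 - (17665/6)x - 18197/12
D (∇ + E_{2}) f = -(27/2)x^5 - (1225/6)x^4 - 425x^3 - 1245x^2 - (2113/2)x - 2543/6
∇ (∇ + E_{2}) f = -(27/2)x^5 - (2045/12)x^4 - (185/3)x^3 - (11785/12)x^2 - (275/6)x - 2915/12
(Δ + D + ∇) (∇ + E_{2}) f = -(81/2)x^5 - (1225/2)x^4 - 1365x^3 - (13655/3)x^2 - (8093/2)x - 13099/6
(-((Δ + D + ∇) ∘ (∇ + E_{2}))) f = (81/2)x^5 + (1225/2)x^4 + 1365x^3 + (13655/3)x^2 + (8093/2)x + 13099/6

g(x) = (81/2)x^5 + (1225/2)x^4 + 1365x^3 + (13655/3)x^2 + (8093/2)x + 13099/6


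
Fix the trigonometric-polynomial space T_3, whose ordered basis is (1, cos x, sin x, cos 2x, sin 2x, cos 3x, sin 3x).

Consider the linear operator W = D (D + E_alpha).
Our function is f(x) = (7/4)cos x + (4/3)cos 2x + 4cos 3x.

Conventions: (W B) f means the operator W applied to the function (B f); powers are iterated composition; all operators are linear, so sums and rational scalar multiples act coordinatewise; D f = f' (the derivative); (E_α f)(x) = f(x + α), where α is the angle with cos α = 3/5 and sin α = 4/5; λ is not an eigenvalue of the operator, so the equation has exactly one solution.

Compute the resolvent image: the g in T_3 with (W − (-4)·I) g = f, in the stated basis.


write g with unknown coordinates in the stated basis and equate coefficients in (W − (-4)·I) g = f
solving from the highest basis element down gives g = (77/104)cos x + (21/104)sin x - (16/25)cos 2x - (14/75)sin 2x - (1514/2785)cos 3x - (702/2785)sin 3x
check: W g = -(63/52)cos x - (21/26)sin x + (292/75)cos 2x + (56/75)sin 2x + (17196/2785)cos 3x + (2808/2785)sin 3x
so W g − (-4)·g = (7/4)cos x + (4/3)cos 2x + 4cos 3x = f ✓

g(x) = (77/104)cos x + (21/104)sin x - (16/25)cos 2x - (14/75)sin 2x - (1514/2785)cos 3x - (702/2785)sin 3x


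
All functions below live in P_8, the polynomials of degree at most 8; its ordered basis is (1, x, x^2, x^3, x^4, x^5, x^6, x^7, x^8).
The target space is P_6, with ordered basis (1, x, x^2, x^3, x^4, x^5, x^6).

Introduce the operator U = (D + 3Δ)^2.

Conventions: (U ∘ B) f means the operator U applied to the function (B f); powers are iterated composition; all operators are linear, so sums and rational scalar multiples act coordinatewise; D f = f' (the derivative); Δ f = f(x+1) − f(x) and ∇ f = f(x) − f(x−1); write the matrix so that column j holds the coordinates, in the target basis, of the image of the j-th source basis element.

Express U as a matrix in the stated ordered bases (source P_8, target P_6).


the matrix is [[0, 0, 32, 72, 150, 300, 594, 1176, 2334]; [0, 0, 0, 96, 288, 750, 1800, 4158, 9408]; [0, 0, 0, 0, 192, 720, 2250, 6300, 16632]; [0, 0, 0, 0, 0, 320, 1440, 5250, 16800]; [0, 0, 0, 0, 0, 0, 480, 2520, 10500]; [0, 0, 0, 0, 0, 0, 0, 672, 4032]; [0, 0, 0, 0, 0, 0, 0, 0, 896]] (rows listed top to bottom)

image of 1: 0
image of x: 0
image of x^2: 32
image of x^3: 96x + 72
image of x^4: 192x^2 + 288x + 150
image of x^5: 320x^3 + 720x^2 + 750x + 300
image of x^6: 480x^4 + 1440x^3 + 2250x^2 + 1800x + 594
image of x^7: 672x^5 + 2520x^4 + 5250x^3 + 6300x^2 + 4158x + 1176
image of x^8: 896x^6 + 4032x^5 + 10500x^4 + 16800x^3 + 16632x^2 + 9408x + 2334
each image's coordinates form column j of the matrix


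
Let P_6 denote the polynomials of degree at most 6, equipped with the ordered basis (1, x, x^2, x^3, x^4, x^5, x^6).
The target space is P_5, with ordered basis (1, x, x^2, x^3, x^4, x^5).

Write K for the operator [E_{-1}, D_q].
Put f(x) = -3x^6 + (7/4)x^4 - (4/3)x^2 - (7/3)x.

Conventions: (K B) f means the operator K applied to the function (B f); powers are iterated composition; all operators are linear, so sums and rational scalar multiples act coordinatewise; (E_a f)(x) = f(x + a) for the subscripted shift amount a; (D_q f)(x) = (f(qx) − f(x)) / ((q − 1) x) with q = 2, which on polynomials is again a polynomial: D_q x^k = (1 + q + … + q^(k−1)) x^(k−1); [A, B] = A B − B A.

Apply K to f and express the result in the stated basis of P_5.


D_q f = -189x^5 + (105/4)x^3 - 4x - 7/3
E_{-1} D_q f = -189x^5 + 945x^4 - (7455/4)x^3 + (7245/4)x^2 - (3481/4)x + 1973/12
E_{-1} f = -3x^6 + 18x^5 - (173/4)x^4 + 53x^3 - (215/6)x^2 + (34/3)x - 1/4
D_q E_{-1} f = -189x^5 + 558x^4 - (2595/4)x^3 + 371x^2 - (215/2)x + 34/3
[E_{-1}, D_q] f = 387x^4 - 1215x^3 + (5761/4)x^2 - (3051/4)x + 1837/12

g(x) = 387x^4 - 1215x^3 + (5761/4)x^2 - (3051/4)x + 1837/12


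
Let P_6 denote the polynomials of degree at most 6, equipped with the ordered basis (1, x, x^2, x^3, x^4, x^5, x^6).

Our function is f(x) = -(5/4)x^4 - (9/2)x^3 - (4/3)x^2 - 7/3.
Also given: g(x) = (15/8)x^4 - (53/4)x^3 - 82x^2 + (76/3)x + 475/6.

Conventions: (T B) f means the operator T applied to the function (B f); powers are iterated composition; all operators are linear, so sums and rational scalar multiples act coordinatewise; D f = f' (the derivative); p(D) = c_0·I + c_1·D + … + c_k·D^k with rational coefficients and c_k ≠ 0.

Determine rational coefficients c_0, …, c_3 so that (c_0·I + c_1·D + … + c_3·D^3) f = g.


D^0 f = -(5/4)x^4 - (9/2)x^3 - (4/3)x^2 - 7/3
D^1 f = -5x^3 - (27/2)x^2 - (8/3)x
D^2 f = -15x^2 - 27x - 8/3
D^3 f = -30x - 27
matching coefficients of g against c_0 f + c_1 Df + … from the top degree down determines the c_i
solution: c_0 = -3/2, c_1 = 4, c_2 = 2, c_3 = -3

p(D) = -(3/2)·I + 4·D + 2·D^2 − 3·D^3, i.e. c_0 = -3/2, c_1 = 4, c_2 = 2, c_3 = -3


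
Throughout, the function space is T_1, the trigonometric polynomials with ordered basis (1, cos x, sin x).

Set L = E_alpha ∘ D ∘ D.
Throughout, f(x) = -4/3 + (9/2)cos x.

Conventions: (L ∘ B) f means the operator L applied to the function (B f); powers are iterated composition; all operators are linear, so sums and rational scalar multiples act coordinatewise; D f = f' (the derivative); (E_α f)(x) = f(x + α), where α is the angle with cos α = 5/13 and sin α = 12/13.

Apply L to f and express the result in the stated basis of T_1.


D f = -(9/2)sin x
D D f = -(9/2)cos x
E_alpha D D f = -(45/26)cos x + (54/13)sin x

g(x) = -(45/26)cos x + (54/13)sin x


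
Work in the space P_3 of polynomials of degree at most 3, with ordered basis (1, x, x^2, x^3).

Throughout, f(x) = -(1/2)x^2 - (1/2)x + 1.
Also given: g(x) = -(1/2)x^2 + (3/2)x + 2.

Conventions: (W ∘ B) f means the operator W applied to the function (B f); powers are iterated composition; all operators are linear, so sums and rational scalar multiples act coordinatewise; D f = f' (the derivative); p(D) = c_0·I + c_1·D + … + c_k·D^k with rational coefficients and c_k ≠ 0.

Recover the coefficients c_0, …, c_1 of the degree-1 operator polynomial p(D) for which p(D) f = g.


D^0 f = -(1/2)x^2 - (1/2)x + 1
D^1 f = -x - 1/2
matching coefficients of g against c_0 f + c_1 Df + … from the top degree down determines the c_i
solution: c_0 = 1, c_1 = -2

p(D) = I − 2·D, i.e. c_0 = 1, c_1 = -2


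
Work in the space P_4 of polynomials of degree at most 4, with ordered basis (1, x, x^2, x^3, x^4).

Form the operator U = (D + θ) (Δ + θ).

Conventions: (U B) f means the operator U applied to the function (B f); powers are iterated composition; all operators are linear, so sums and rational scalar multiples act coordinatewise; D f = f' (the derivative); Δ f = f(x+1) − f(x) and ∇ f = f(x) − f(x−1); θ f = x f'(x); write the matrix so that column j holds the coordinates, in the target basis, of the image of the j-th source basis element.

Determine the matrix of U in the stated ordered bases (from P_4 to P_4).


the matrix is [[0, 1, 2, 3, 4]; [0, 1, 6, 9, 16]; [0, 0, 4, 15, 24]; [0, 0, 0, 9, 28]; [0, 0, 0, 0, 16]] (rows listed top to bottom)

image of 1: 0
image of x: x + 1
image of x^2: 4x^2 + 6x + 2
image of x^3: 9x^3 + 15x^2 + 9x + 3
image of x^4: 16x^4 + 28x^3 + 24x^2 + 16x + 4
each image's coordinates form column j of the matrix


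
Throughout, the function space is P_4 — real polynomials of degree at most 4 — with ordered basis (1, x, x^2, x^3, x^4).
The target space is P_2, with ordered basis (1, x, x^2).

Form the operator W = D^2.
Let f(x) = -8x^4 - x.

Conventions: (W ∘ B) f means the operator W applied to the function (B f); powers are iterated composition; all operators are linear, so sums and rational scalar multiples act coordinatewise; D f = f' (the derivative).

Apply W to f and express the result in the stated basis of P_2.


D f = -32x^3 - 1
D D f = -96x^2

the image equals g(x) = -96x^2


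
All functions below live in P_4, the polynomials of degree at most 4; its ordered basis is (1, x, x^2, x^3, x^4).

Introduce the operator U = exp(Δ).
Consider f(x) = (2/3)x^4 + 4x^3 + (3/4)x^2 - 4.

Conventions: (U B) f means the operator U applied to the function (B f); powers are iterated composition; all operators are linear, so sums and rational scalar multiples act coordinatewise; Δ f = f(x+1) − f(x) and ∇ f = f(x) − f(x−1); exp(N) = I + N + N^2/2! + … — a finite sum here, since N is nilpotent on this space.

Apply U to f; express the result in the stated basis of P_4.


the image equals g(x) = (2/3)x^4 + (20/3)x^3 + (83/4)x^2 + (233/6)x + 55/2

order-1 term: (8/3)x^3 + 16x^2 + (97/6)x + 65/12
order-2 term: 4x^2 + 20x + 209/12
order-3 term: (8/3)x + 8
order-4 term: 2/3
the series for exp(Δ) f terminates at order 4
exp(Δ) f = (2/3)x^4 + (20/3)x^3 + (83/4)x^2 + (233/6)x + 55/2


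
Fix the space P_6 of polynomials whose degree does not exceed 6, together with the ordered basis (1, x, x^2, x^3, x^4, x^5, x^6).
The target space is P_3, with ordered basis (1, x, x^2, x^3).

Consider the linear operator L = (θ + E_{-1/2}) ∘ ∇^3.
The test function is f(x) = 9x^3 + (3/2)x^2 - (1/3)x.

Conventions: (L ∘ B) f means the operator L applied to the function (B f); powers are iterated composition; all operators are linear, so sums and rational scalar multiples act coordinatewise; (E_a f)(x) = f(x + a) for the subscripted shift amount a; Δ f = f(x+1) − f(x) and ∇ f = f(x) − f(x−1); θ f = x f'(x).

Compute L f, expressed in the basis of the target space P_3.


∇ f = 27x^2 - 24x + 43/6
∇ ∇ f = 54x - 51
∇ ∇ ∇ f = 54
θ ∇^3 f = 0
E_{-1/2} ∇^3 f = 54
(θ + E_{-1/2}) ∇^3 f = 54

the result is g(x) = 54


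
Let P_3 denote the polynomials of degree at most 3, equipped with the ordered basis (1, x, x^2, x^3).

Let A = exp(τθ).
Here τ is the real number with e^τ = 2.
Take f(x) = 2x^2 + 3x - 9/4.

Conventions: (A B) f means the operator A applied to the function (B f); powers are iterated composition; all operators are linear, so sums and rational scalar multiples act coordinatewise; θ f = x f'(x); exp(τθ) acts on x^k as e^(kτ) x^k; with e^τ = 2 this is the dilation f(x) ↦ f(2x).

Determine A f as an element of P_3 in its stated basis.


g(x) = 8x^2 + 6x - 9/4

exp(τθ) x^k = e^(kτ) x^k; with e^τ = 2 this sends x^k to 2^k x^k
x ↦ 2 x
x^2 ↦ 4 x^2
applying this coordinatewise to f: exp(τθ) f = 8x^2 + 6x - 9/4


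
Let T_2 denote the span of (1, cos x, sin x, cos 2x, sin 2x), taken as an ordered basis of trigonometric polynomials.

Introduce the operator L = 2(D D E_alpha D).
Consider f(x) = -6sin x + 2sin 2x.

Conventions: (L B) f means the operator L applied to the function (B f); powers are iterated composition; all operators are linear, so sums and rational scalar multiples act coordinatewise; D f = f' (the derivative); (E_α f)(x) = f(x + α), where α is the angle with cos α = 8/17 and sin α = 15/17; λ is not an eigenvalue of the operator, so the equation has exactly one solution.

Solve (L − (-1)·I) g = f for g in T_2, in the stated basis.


write g with unknown coordinates in the stated basis and equate coefficients in (L − (-1)·I) g = f
solving from the highest basis element down gives g = -(96/145)cos x - (282/145)sin x - (5152/81953)cos 2x + (8258/81953)sin 2x
check: L g = (96/145)cos x - (588/145)sin x + (5152/81953)cos 2x + (155648/81953)sin 2x
so L g − (-1)·g = -6sin x + 2sin 2x = f ✓

the image equals g(x) = -(96/145)cos x - (282/145)sin x - (5152/81953)cos 2x + (8258/81953)sin 2x


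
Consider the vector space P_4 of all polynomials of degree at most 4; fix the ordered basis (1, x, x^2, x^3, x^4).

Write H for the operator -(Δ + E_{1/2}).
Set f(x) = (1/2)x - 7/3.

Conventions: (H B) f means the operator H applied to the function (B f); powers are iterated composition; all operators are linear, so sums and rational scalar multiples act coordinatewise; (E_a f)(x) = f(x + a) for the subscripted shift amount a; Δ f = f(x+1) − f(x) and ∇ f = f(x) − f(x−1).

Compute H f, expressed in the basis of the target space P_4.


Δ f = 1/2
E_{1/2} f = (1/2)x - 25/12
(Δ + E_{1/2}) f = (1/2)x - 19/12
(-(Δ + E_{1/2})) f = -(1/2)x + 19/12

g(x) = -(1/2)x + 19/12


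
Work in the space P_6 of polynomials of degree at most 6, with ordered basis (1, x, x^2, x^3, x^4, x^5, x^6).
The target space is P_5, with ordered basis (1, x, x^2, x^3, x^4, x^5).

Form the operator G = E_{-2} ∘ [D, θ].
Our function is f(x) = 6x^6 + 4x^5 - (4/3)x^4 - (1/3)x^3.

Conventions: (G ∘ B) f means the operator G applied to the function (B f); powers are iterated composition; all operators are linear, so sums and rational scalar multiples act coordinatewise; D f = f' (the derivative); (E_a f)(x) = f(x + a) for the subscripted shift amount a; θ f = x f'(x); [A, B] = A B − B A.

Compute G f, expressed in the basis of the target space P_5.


θ f = 36x^6 + 20x^5 - (16/3)x^4 - x^3
D θ f = 216x^5 + 100x^4 - (64/3)x^3 - 3x^2
D f = 36x^5 + 20x^4 - (16/3)x^3 - x^2
θ D f = 180x^5 + 80x^4 - 16x^3 - 2x^2
[D, θ] f = 36x^5 + 20x^4 - (16/3)x^3 - x^2
E_{-2} [D, θ] f = 36x^5 - 340x^4 + (3824/3)x^3 - 2369x^2 + 2180x - 2380/3

g(x) = 36x^5 - 340x^4 + (3824/3)x^3 - 2369x^2 + 2180x - 2380/3


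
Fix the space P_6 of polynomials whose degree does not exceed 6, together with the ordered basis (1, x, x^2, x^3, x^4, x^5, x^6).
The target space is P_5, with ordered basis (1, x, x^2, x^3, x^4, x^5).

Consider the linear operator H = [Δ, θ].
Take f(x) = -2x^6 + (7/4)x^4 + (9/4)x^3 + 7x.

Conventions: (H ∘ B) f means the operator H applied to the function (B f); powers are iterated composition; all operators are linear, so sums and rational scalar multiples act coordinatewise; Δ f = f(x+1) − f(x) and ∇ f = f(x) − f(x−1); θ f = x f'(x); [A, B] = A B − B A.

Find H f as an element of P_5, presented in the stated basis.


the result is g(x) = -12x^5 - 60x^4 - 113x^3 - (369/4)x^2 - (51/2)x + 35/4

θ f = -12x^6 + 7x^4 + (27/4)x^3 + 7x
Δ θ f = -72x^5 - 180x^4 - 212x^3 - (471/4)x^2 - (95/4)x + 35/4
Δ f = -12x^5 - 30x^4 - 33x^3 - (51/4)x^2 + (7/4)x + 9
θ Δ f = -60x^5 - 120x^4 - 99x^3 - (51/2)x^2 + (7/4)x
[Δ, θ] f = -12x^5 - 60x^4 - 113x^3 - (369/4)x^2 - (51/2)x + 35/4
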